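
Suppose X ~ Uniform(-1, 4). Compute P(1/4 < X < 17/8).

P(1/4 < X < 17/8) = ∫_{1/4}^{17/8} f(x) dx
where f(x) = \frac{1}{5}
= \frac{3}{8}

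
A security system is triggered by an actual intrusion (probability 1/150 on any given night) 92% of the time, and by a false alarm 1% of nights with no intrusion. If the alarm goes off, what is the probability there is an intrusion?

Let D = the rare event, + = positive/flagged.
P(D) = 1/150
P(+|D) = 92/100 = 23/25
P(+|D') = 1/100
P(+) = P(+|D)P(D) + P(+|D')P(D')
     = \frac{23}{25} × \frac{1}{150} + \frac{1}{100} × \frac{149}{150}
     = \frac{241}{15000}
P(D|+) = P(+|D)P(D)/P(+) = \frac{92}{241}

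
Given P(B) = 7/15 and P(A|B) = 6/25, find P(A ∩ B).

By definition, P(A|B) = P(A ∩ B) / P(B)
So P(A ∩ B) = P(A|B) × P(B)
= 6/25 × 7/15
= 14/125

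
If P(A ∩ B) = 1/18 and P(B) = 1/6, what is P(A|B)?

P(A|B) = P(A ∩ B) / P(B)
= (1/18) / (1/6)
= 1/3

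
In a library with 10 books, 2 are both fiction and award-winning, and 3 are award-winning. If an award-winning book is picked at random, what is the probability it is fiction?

P(A ∩ B) = 2/10 = 1/5
P(B) = 3/10
P(A|B) = P(A ∩ B) / P(B) = (1/5) / (3/10) = 2/3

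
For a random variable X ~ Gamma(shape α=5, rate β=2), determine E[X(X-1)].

E[X(X-1)] = E[X² - X] = E[X²] - E[X]
E[X] = \frac{5}{2}
E[X²] = Var(X) + (E[X])² = \frac{5}{4} + (\frac{5}{2})² = \frac{15}{2}
E[X(X-1)] = \frac{15}{2} - \frac{5}{2} = 5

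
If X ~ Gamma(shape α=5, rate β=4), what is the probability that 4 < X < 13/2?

P(4 < X < 13/2) = ∫_{4}^{13/2} f(x) dx
where f(x) = \frac{128 x^{4} e^{- 4 x}}{3}
= \frac{5 \left(-13401 + 2135 e^{10}\right)}{3 e^{26}}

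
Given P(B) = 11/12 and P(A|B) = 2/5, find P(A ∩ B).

By definition, P(A|B) = P(A ∩ B) / P(B)
So P(A ∩ B) = P(A|B) × P(B)
= 2/5 × 11/12
= 11/30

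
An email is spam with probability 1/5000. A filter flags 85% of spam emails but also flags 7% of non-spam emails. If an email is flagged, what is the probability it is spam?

Let D = the rare event, + = positive/flagged.
P(D) = 1/5000
P(+|D) = 85/100 = 17/20
P(+|D') = 7/100
P(+) = P(+|D)P(D) + P(+|D')P(D')
     = \frac{17}{20} × \frac{1}{5000} + \frac{7}{100} × \frac{4999}{5000}
     = \frac{17539}{250000}
P(D|+) = P(+|D)P(D)/P(+) = \frac{85}{35078}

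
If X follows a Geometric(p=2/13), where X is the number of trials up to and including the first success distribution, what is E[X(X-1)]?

E[X(X-1)] = E[X² - X] = E[X²] - E[X]
E[X] = \frac{13}{2}
E[X²] = Var(X) + (E[X])² = \frac{143}{4} + (\frac{13}{2})² = 78
E[X(X-1)] = 78 - \frac{13}{2} = \frac{143}{2}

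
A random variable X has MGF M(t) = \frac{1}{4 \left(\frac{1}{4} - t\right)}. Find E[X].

To find E[X], compute M^(1)(0):
M^(1)(t) = \frac{1}{4 \left(\frac{1}{4} - t\right)^{2}}
M^(1)(0) = 4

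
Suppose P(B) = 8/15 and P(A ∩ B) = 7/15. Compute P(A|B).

P(A|B) = P(A ∩ B) / P(B)
= (7/15) / (8/15)
= 7/8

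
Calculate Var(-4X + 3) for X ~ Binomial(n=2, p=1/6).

For X ~ Binomial(n=2, p=1/6):
Var(X) = \frac{5}{18}
Var(-4X + 3) = (-4)² × Var(X) = 16 × \frac{5}{18} = \frac{40}{9}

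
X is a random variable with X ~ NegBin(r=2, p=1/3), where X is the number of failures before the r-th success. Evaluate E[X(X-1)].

E[X(X-1)] = E[X² - X] = E[X²] - E[X]
E[X] = 4
E[X²] = Var(X) + (E[X])² = 12 + (4)² = 28
E[X(X-1)] = 28 - 4 = 24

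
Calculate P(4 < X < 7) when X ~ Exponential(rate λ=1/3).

P(4 < X < 7) = ∫_{4}^{7} f(x) dx
where f(x) = \frac{e^{- \frac{x}{3}}}{3}
= - \frac{1 - e}{e^{\frac{7}{3}}}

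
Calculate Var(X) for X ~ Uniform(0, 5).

For X ~ Uniform(0, 5):
Var(X) = \frac{25}{12}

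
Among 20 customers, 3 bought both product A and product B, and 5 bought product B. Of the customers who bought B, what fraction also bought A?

P(A ∩ B) = 3/20
P(B) = 5/20 = 1/4
P(A|B) = P(A ∩ B) / P(B) = (3/20) / (1/4) = 3/5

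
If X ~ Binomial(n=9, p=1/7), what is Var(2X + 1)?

For X ~ Binomial(n=9, p=1/7):
Var(X) = \frac{54}{49}
Var(2X + 1) = (2)² × Var(X) = 4 × \frac{54}{49} = \frac{216}{49}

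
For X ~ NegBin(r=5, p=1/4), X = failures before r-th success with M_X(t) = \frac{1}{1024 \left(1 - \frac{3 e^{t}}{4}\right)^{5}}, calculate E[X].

To find E[X], compute M^(1)(0):
M^(1)(t) = \frac{15 e^{t}}{4096 \left(1 - \frac{3 e^{t}}{4}\right)^{6}}
M^(1)(0) = 15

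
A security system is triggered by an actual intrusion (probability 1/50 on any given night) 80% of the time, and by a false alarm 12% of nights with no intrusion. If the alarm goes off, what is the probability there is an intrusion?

Let D = the rare event, + = positive/flagged.
P(D) = 1/50
P(+|D) = 80/100 = 4/5
P(+|D') = 12/100 = 3/25
P(+) = P(+|D)P(D) + P(+|D')P(D')
     = \frac{4}{5} × \frac{1}{50} + \frac{3}{25} × \frac{49}{50}
     = \frac{167}{1250}
P(D|+) = P(+|D)P(D)/P(+) = \frac{20}{167}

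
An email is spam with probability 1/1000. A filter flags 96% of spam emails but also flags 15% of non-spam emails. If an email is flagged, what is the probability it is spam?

Let D = the rare event, + = positive/flagged.
P(D) = 1/1000
P(+|D) = 96/100 = 24/25
P(+|D') = 15/100 = 3/20
P(+) = P(+|D)P(D) + P(+|D')P(D')
     = \frac{24}{25} × \frac{1}{1000} + \frac{3}{20} × \frac{999}{1000}
     = \frac{15081}{100000}
P(D|+) = P(+|D)P(D)/P(+) = \frac{32}{5027}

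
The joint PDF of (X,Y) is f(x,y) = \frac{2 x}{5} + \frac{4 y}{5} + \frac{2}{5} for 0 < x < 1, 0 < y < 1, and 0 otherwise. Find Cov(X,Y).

E[XY] = ∫∫ xy × f(x,y) dx dy = \frac{3}{10}
E[X] = \frac{8}{15}
E[Y] = \frac{17}{30}
Cov(X,Y) = E[XY] - E[X]E[Y] = - \frac{1}{450}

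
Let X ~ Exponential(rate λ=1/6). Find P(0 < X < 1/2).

P(0 < X < 1/2) = ∫_{0}^{1/2} f(x) dx
where f(x) = \frac{e^{- \frac{x}{6}}}{6}
= 1 - e^{- \frac{1}{12}}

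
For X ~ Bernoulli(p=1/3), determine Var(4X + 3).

For X ~ Bernoulli(p=1/3):
Var(X) = \frac{2}{9}
Var(4X + 3) = (4)² × Var(X) = 16 × \frac{2}{9} = \frac{32}{9}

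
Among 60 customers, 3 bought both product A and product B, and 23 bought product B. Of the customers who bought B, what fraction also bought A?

P(A ∩ B) = 3/60 = 1/20
P(B) = 23/60
P(A|B) = P(A ∩ B) / P(B) = (1/20) / (23/60) = 3/23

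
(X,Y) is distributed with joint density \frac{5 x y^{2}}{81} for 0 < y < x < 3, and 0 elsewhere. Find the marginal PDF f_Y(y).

f_Y(y) = ∫_y^3 \frac{5 x y^{2}}{81} dx = \frac{5 y^{2} \left(9 - y^{2}\right)}{162}
for 0 < y < 3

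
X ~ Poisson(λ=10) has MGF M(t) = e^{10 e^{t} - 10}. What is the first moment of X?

To find E[X], compute M^(1)(0):
M^(1)(t) = 10 e^{t} e^{10 e^{t} - 10}
M^(1)(0) = 10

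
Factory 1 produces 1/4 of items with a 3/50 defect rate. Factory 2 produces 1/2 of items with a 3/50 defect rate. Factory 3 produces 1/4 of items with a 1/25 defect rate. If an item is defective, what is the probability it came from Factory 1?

Using Bayes' theorem:
P(F1) = 1/4, P(D|F1) = 3/50
P(F2) = 1/2, P(D|F2) = 3/50
P(F3) = 1/4, P(D|F3) = 1/25
P(D) = P(D|F1)P(F1) + P(D|F2)P(F2) + P(D|F3)P(F3)
     = \frac{11}{200}
P(F1|D) = P(D|F1)P(F1) / P(D)
= \frac{3}{11}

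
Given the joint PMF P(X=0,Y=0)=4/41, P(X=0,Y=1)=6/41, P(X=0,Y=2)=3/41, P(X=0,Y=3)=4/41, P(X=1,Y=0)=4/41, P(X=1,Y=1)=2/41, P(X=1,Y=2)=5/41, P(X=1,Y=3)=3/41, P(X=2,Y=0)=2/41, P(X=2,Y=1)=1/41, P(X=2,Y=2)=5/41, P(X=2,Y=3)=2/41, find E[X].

First find marginal of X:
P(X=0) = 17/41
P(X=1) = 14/41
P(X=2) = 10/41
E[X] = 0 × 17/41 + 1 × 14/41 + 2 × 10/41 = 34/41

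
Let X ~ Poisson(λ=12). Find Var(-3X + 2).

For X ~ Poisson(λ=12):
Var(X) = 12
Var(-3X + 2) = (-3)² × Var(X) = 9 × 12 = 108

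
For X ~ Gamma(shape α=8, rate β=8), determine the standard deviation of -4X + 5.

For X ~ Gamma(shape α=8, rate β=8):
Var(X) = \frac{1}{8}
SD(X) = √(Var(X)) = √(\frac{1}{8}) = \frac{\sqrt{2}}{4}
SD(-4X + 5) = |-4| × SD(X) = 4 × \frac{\sqrt{2}}{4} = \sqrt{2}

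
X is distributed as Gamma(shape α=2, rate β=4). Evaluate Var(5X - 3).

For X ~ Gamma(shape α=2, rate β=4):
Var(X) = \frac{1}{8}
Var(5X - 3) = (5)² × Var(X) = 25 × \frac{1}{8} = \frac{25}{8}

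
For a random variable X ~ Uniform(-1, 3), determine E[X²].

Using the identity E[X²] = Var(X) + (E[X])²:
E[X] = 1
Var(X) = \frac{4}{3}
E[X²] = \frac{4}{3} + (1)²
= \frac{7}{3}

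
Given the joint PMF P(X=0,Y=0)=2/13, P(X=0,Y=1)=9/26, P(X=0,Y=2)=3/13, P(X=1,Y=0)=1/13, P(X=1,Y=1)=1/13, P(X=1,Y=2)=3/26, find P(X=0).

P(X=0) = P(X=0,Y=0) + P(X=0,Y=1) + P(X=0,Y=2)
= 2/13 + 9/26 + 3/13
= 19/26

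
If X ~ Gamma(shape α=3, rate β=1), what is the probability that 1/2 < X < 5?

P(1/2 < X < 5) = ∫_{1/2}^{5} f(x) dx
where f(x) = \frac{x^{2} e^{- x}}{2}
= - \frac{37}{2 e^{5}} + \frac{13}{8 e^{\frac{1}{2}}}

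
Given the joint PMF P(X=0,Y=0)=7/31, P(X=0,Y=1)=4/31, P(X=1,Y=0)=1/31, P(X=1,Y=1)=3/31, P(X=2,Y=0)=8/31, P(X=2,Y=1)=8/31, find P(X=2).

P(X=2) = P(X=2,Y=0) + P(X=2,Y=1)
= 8/31 + 8/31
= 16/31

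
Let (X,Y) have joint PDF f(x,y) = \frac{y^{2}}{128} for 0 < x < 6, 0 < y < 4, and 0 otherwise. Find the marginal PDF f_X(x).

f_X(x) = ∫_0^4 f(x,y) dy
= ∫_0^4 \frac{y^{2}}{128} dy
= \frac{1}{6} for 0 < x < 6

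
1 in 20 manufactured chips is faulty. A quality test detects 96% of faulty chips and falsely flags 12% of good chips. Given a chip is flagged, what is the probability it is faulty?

Let D = the rare event, + = positive/flagged.
P(D) = 1/20
P(+|D) = 96/100 = 24/25
P(+|D') = 12/100 = 3/25
P(+) = P(+|D)P(D) + P(+|D')P(D')
     = \frac{24}{25} × \frac{1}{20} + \frac{3}{25} × \frac{19}{20}
     = \frac{81}{500}
P(D|+) = P(+|D)P(D)/P(+) = \frac{8}{27}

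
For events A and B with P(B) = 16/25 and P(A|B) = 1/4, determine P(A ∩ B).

By definition, P(A|B) = P(A ∩ B) / P(B)
So P(A ∩ B) = P(A|B) × P(B)
= 1/4 × 16/25
= 4/25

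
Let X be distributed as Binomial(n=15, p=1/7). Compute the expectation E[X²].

Using the identity E[X²] = Var(X) + (E[X])²:
E[X] = \frac{15}{7}
Var(X) = \frac{90}{49}
E[X²] = \frac{90}{49} + (\frac{15}{7})²
= \frac{45}{7}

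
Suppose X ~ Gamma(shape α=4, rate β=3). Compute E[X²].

Using the identity E[X²] = Var(X) + (E[X])²:
E[X] = \frac{4}{3}
Var(X) = \frac{4}{9}
E[X²] = \frac{4}{9} + (\frac{4}{3})²
= \frac{20}{9}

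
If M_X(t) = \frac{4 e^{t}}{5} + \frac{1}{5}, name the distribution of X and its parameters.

The MGF M(t) = \frac{4 e^{t}}{5} + \frac{1}{5} is the standard form for the Bernoulli distribution.
Comparing with the known MGF formula identifies: Bernoulli(p=4/5)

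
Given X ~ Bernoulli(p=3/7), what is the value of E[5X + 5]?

For X ~ Bernoulli(p=3/7):
E[X] = \frac{3}{7}
E[5X + 5] = 5 × E[X] + 5 = \frac{50}{7}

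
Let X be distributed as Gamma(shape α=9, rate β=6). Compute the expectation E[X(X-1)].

E[X(X-1)] = E[X² - X] = E[X²] - E[X]
E[X] = \frac{3}{2}
E[X²] = Var(X) + (E[X])² = \frac{1}{4} + (\frac{3}{2})² = \frac{5}{2}
E[X(X-1)] = \frac{5}{2} - \frac{3}{2} = 1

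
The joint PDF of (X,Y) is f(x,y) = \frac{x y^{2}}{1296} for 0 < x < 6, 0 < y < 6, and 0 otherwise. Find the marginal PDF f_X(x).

f_X(x) = ∫_0^6 f(x,y) dy
= ∫_0^6 \frac{x y^{2}}{1296} dy
= \frac{x}{18} for 0 < x < 6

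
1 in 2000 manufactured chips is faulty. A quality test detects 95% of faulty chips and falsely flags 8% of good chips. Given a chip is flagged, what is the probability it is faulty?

Let D = the rare event, + = positive/flagged.
P(D) = 1/2000
P(+|D) = 95/100 = 19/20
P(+|D') = 8/100 = 2/25
P(+) = P(+|D)P(D) + P(+|D')P(D')
     = \frac{19}{20} × \frac{1}{2000} + \frac{2}{25} × \frac{1999}{2000}
     = \frac{16087}{200000}
P(D|+) = P(+|D)P(D)/P(+) = \frac{95}{16087}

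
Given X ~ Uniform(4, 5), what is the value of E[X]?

For X ~ Uniform(4, 5), the expected value is:
E[X] = \frac{9}{2}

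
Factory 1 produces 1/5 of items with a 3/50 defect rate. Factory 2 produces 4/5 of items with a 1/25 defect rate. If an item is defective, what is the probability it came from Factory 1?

Using Bayes' theorem:
P(F1) = 1/5, P(D|F1) = 3/50
P(F2) = 4/5, P(D|F2) = 1/25
P(D) = P(D|F1)P(F1) + P(D|F2)P(F2)
     = \frac{11}{250}
P(F1|D) = P(D|F1)P(F1) / P(D)
= \frac{3}{11}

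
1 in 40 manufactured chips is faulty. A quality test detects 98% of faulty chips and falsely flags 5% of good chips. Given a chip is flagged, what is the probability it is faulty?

Let D = the rare event, + = positive/flagged.
P(D) = 1/40
P(+|D) = 98/100 = 49/50
P(+|D') = 5/100 = 1/20
P(+) = P(+|D)P(D) + P(+|D')P(D')
     = \frac{49}{50} × \frac{1}{40} + \frac{1}{20} × \frac{39}{40}
     = \frac{293}{4000}
P(D|+) = P(+|D)P(D)/P(+) = \frac{98}{293}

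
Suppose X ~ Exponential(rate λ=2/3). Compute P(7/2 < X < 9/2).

P(7/2 < X < 9/2) = ∫_{7/2}^{9/2} f(x) dx
where f(x) = \frac{2 e^{- \frac{2 x}{3}}}{3}
= - \frac{1}{e^{3}} + e^{- \frac{7}{3}}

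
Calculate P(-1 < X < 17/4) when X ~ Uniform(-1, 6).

P(-1 < X < 17/4) = ∫_{-1}^{17/4} f(x) dx
where f(x) = \frac{1}{7}
= \frac{3}{4}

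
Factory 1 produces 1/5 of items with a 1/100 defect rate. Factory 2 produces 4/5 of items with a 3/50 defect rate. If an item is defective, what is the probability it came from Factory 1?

Using Bayes' theorem:
P(F1) = 1/5, P(D|F1) = 1/100
P(F2) = 4/5, P(D|F2) = 3/50
P(D) = P(D|F1)P(F1) + P(D|F2)P(F2)
     = \frac{1}{20}
P(F1|D) = P(D|F1)P(F1) / P(D)
= \frac{1}{25}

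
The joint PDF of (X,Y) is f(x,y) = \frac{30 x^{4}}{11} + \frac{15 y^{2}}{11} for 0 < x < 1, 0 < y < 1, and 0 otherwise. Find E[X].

E[X] = ∫_0^1 ∫_0^1 x × f(x,y) dy dx
= ∫_0^1 ∫_0^1 x × (\frac{30 x^{4}}{11} + \frac{15 y^{2}}{11}) dy dx
= \frac{15}{22}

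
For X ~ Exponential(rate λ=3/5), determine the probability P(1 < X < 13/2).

P(1 < X < 13/2) = ∫_{1}^{13/2} f(x) dx
where f(x) = \frac{3 e^{- \frac{3 x}{5}}}{5}
= - \frac{1}{e^{\frac{39}{10}}} + e^{- \frac{3}{5}}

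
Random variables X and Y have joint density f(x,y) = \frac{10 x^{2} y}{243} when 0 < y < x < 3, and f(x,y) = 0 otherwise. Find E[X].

f_X(x) = ∫_0^x \frac{10 x^{2} y}{243} dy = \frac{5 x^{4}}{243}
E[X] = ∫_0^3 x × (\frac{5 x^{4}}{243}) dx = \frac{5}{2}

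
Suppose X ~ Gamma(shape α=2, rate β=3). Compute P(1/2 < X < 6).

P(1/2 < X < 6) = ∫_{1/2}^{6} f(x) dx
where f(x) = 9 x e^{- 3 x}
= - \frac{19}{e^{18}} + \frac{5}{2 e^{\frac{3}{2}}}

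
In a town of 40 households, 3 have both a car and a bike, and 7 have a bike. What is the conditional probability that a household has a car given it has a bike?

P(A ∩ B) = 3/40
P(B) = 7/40
P(A|B) = P(A ∩ B) / P(B) = (3/40) / (7/40) = 3/7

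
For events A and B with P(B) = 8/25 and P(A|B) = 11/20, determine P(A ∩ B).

By definition, P(A|B) = P(A ∩ B) / P(B)
So P(A ∩ B) = P(A|B) × P(B)
= 11/20 × 8/25
= 22/125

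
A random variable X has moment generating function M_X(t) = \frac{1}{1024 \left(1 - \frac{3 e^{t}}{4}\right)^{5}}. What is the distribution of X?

The MGF M(t) = \frac{1}{1024 \left(1 - \frac{3 e^{t}}{4}\right)^{5}} is the standard form for the NegativeBinomial distribution.
Comparing with the known MGF formula identifies: NegBin(r=5, p=1/4), X = failures before r-th success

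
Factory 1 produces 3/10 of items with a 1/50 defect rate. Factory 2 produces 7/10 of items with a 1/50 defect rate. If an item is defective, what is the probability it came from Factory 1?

Using Bayes' theorem:
P(F1) = 3/10, P(D|F1) = 1/50
P(F2) = 7/10, P(D|F2) = 1/50
P(D) = P(D|F1)P(F1) + P(D|F2)P(F2)
     = \frac{1}{50}
P(F1|D) = P(D|F1)P(F1) / P(D)
= \frac{3}{10}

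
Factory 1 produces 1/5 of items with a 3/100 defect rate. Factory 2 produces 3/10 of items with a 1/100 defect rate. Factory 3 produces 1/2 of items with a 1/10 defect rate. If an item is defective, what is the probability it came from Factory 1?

Using Bayes' theorem:
P(F1) = 1/5, P(D|F1) = 3/100
P(F2) = 3/10, P(D|F2) = 1/100
P(F3) = 1/2, P(D|F3) = 1/10
P(D) = P(D|F1)P(F1) + P(D|F2)P(F2) + P(D|F3)P(F3)
     = \frac{59}{1000}
P(F1|D) = P(D|F1)P(F1) / P(D)
= \frac{6}{59}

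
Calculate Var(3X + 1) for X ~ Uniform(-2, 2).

For X ~ Uniform(-2, 2):
Var(X) = \frac{4}{3}
Var(3X + 1) = (3)² × Var(X) = 9 × \frac{4}{3} = 12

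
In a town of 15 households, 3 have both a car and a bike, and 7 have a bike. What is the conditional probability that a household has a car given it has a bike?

P(A ∩ B) = 3/15 = 1/5
P(B) = 7/15
P(A|B) = P(A ∩ B) / P(B) = (1/5) / (7/15) = 3/7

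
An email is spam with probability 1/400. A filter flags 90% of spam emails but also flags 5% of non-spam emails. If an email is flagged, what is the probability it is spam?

Let D = the rare event, + = positive/flagged.
P(D) = 1/400
P(+|D) = 90/100 = 9/10
P(+|D') = 5/100 = 1/20
P(+) = P(+|D)P(D) + P(+|D')P(D')
     = \frac{9}{10} × \frac{1}{400} + \frac{1}{20} × \frac{399}{400}
     = \frac{417}{8000}
P(D|+) = P(+|D)P(D)/P(+) = \frac{6}{139}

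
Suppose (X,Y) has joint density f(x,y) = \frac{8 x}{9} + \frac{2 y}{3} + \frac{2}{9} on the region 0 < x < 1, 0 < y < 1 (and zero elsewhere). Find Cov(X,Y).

E[XY] = ∫∫ xy × f(x,y) dx dy = \frac{17}{54}
E[X] = \frac{31}{54}
E[Y] = \frac{5}{9}
Cov(X,Y) = E[XY] - E[X]E[Y] = - \frac{1}{243}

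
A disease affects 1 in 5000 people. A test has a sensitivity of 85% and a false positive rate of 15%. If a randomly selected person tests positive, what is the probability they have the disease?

Let D = the rare event, + = positive/flagged.
P(D) = 1/5000
P(+|D) = 85/100 = 17/20
P(+|D') = 15/100 = 3/20
P(+) = P(+|D)P(D) + P(+|D')P(D')
     = \frac{17}{20} × \frac{1}{5000} + \frac{3}{20} × \frac{4999}{5000}
     = \frac{7507}{50000}
P(D|+) = P(+|D)P(D)/P(+) = \frac{17}{15014}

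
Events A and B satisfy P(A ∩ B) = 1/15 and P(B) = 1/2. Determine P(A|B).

P(A|B) = P(A ∩ B) / P(B)
= (1/15) / (1/2)
= 2/15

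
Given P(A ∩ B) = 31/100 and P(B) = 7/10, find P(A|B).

P(A|B) = P(A ∩ B) / P(B)
= (31/100) / (7/10)
= 31/70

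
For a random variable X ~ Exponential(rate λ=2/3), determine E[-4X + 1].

For X ~ Exponential(rate λ=2/3):
E[X] = \frac{3}{2}
E[-4X + 1] = -4 × E[X] + 1 = -5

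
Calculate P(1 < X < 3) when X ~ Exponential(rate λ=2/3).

P(1 < X < 3) = ∫_{1}^{3} f(x) dx
where f(x) = \frac{2 e^{- \frac{2 x}{3}}}{3}
= - \frac{1}{e^{2}} + e^{- \frac{2}{3}}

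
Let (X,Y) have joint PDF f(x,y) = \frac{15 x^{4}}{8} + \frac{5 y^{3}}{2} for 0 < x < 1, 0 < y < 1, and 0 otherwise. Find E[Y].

E[Y] = ∫_0^1 ∫_0^1 y × f(x,y) dx dy
= \frac{11}{16}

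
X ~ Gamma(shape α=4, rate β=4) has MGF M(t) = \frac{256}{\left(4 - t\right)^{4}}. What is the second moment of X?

To find E[X^2], compute M^(2)(0):
M^(1)(t) = \frac{1024}{\left(4 - t\right)^{5}}
M^(2)(t) = \frac{5120}{\left(4 - t\right)^{6}}
M^(2)(0) = \frac{5}{4}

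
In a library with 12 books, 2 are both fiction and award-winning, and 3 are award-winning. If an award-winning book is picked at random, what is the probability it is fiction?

P(A ∩ B) = 2/12 = 1/6
P(B) = 3/12 = 1/4
P(A|B) = P(A ∩ B) / P(B) = (1/6) / (1/4) = 2/3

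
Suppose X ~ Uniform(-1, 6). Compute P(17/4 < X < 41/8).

P(17/4 < X < 41/8) = ∫_{17/4}^{41/8} f(x) dx
where f(x) = \frac{1}{7}
= \frac{1}{8}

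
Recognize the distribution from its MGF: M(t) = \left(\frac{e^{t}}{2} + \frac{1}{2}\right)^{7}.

The MGF M(t) = \left(\frac{e^{t}}{2} + \frac{1}{2}\right)^{7} is the standard form for the Binomial distribution.
Comparing with the known MGF formula identifies: Binomial(n=7, p=1/2)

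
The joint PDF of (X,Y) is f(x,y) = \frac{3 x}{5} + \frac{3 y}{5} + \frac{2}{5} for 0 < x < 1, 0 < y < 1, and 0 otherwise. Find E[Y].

E[Y] = ∫_0^1 ∫_0^1 y × f(x,y) dx dy
= \frac{11}{20}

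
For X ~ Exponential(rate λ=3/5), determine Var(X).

For X ~ Exponential(rate λ=3/5):
Var(X) = \frac{25}{9}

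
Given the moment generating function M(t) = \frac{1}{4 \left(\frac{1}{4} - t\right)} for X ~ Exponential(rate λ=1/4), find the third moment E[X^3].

To find E[X^3], compute M^(3)(0):
M^(1)(t) = \frac{1}{4 \left(\frac{1}{4} - t\right)^{2}}
M^(2)(t) = \frac{1}{2 \left(\frac{1}{4} - t\right)^{3}}
M^(3)(t) = \frac{3}{2 \left(\frac{1}{4} - t\right)^{4}}
M^(3)(0) = 384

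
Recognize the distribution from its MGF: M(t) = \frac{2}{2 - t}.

The MGF M(t) = \frac{2}{2 - t} is the standard form for the Exponential distribution.
Comparing with the known MGF formula identifies: Exponential(rate λ=2)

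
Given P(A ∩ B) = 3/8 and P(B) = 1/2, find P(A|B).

P(A|B) = P(A ∩ B) / P(B)
= (3/8) / (1/2)
= 3/4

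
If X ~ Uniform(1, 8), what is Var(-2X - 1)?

For X ~ Uniform(1, 8):
Var(X) = \frac{49}{12}
Var(-2X - 1) = (-2)² × Var(X) = 4 × \frac{49}{12} = \frac{49}{3}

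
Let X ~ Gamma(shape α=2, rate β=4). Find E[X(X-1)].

E[X(X-1)] = E[X² - X] = E[X²] - E[X]
E[X] = \frac{1}{2}
E[X²] = Var(X) + (E[X])² = \frac{1}{8} + (\frac{1}{2})² = \frac{3}{8}
E[X(X-1)] = \frac{3}{8} - \frac{1}{2} = - \frac{1}{8}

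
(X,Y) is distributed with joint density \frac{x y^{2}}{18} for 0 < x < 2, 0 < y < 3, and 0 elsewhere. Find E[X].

f_X(x) = ∫_0^3 \frac{x y^{2}}{18} dy = \frac{x}{2}
E[X] = ∫_0^2 x × (\frac{x}{2}) dx = \frac{4}{3}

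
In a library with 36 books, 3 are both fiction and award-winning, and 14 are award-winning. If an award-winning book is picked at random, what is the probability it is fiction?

P(A ∩ B) = 3/36 = 1/12
P(B) = 14/36 = 7/18
P(A|B) = P(A ∩ B) / P(B) = (1/12) / (7/18) = 3/14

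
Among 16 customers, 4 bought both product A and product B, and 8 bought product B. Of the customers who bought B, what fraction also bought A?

P(A ∩ B) = 4/16 = 1/4
P(B) = 8/16 = 1/2
P(A|B) = P(A ∩ B) / P(B) = (1/4) / (1/2) = 1/2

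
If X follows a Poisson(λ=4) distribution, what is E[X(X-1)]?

E[X(X-1)] = E[X² - X] = E[X²] - E[X]
E[X] = 4
E[X²] = Var(X) + (E[X])² = 4 + (4)² = 20
E[X(X-1)] = 20 - 4 = 16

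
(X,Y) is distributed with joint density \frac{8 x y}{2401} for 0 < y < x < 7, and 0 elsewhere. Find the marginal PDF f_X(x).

f_X(x) = ∫_0^x \frac{8 x y}{2401} dy = \frac{4 x^{3}}{2401}
for 0 < x < 7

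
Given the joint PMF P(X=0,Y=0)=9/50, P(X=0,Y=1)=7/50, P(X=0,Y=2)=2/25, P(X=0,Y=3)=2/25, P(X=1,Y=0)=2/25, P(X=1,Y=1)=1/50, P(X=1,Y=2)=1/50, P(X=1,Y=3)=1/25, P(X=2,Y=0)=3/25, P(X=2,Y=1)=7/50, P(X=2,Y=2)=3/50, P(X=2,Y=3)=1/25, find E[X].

First find marginal of X:
P(X=0) = 12/25
P(X=1) = 4/25
P(X=2) = 9/25
E[X] = 0 × 12/25 + 1 × 4/25 + 2 × 9/25 = 22/25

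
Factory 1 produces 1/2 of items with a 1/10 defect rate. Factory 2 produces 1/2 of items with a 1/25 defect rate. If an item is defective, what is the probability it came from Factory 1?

Using Bayes' theorem:
P(F1) = 1/2, P(D|F1) = 1/10
P(F2) = 1/2, P(D|F2) = 1/25
P(D) = P(D|F1)P(F1) + P(D|F2)P(F2)
     = \frac{7}{100}
P(F1|D) = P(D|F1)P(F1) / P(D)
= \frac{5}{7}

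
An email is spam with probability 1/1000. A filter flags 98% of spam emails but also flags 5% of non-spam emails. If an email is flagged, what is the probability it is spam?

Let D = the rare event, + = positive/flagged.
P(D) = 1/1000
P(+|D) = 98/100 = 49/50
P(+|D') = 5/100 = 1/20
P(+) = P(+|D)P(D) + P(+|D')P(D')
     = \frac{49}{50} × \frac{1}{1000} + \frac{1}{20} × \frac{999}{1000}
     = \frac{5093}{100000}
P(D|+) = P(+|D)P(D)/P(+) = \frac{98}{5093}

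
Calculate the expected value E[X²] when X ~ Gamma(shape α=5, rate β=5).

Using the identity E[X²] = Var(X) + (E[X])²:
E[X] = 1
Var(X) = \frac{1}{5}
E[X²] = \frac{1}{5} + (1)²
= \frac{6}{5}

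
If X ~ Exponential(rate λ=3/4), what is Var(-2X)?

For X ~ Exponential(rate λ=3/4):
Var(X) = \frac{16}{9}
Var(-2X) = (-2)² × Var(X) = 4 × \frac{16}{9} = \frac{64}{9}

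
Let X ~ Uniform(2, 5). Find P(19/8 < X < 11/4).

P(19/8 < X < 11/4) = ∫_{19/8}^{11/4} f(x) dx
where f(x) = \frac{1}{3}
= \frac{1}{8}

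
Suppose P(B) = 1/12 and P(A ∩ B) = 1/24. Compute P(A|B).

P(A|B) = P(A ∩ B) / P(B)
= (1/24) / (1/12)
= 1/2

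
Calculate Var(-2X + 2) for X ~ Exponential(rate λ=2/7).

For X ~ Exponential(rate λ=2/7):
Var(X) = \frac{49}{4}
Var(-2X + 2) = (-2)² × Var(X) = 4 × \frac{49}{4} = 49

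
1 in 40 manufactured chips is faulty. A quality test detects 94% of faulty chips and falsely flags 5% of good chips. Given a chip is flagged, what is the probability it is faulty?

Let D = the rare event, + = positive/flagged.
P(D) = 1/40
P(+|D) = 94/100 = 47/50
P(+|D') = 5/100 = 1/20
P(+) = P(+|D)P(D) + P(+|D')P(D')
     = \frac{47}{50} × \frac{1}{40} + \frac{1}{20} × \frac{39}{40}
     = \frac{289}{4000}
P(D|+) = P(+|D)P(D)/P(+) = \frac{94}{289}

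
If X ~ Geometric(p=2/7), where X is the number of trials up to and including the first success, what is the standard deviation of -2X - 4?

For X ~ Geometric(p=2/7), where X is the number of trials up to and including the first success:
Var(X) = \frac{35}{4}
SD(X) = √(Var(X)) = √(\frac{35}{4}) = \frac{\sqrt{35}}{2}
SD(-2X - 4) = |-2| × SD(X) = 2 × \frac{\sqrt{35}}{2} = \sqrt{35}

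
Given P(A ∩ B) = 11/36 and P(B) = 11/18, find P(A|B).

P(A|B) = P(A ∩ B) / P(B)
= (11/36) / (11/18)
= 1/2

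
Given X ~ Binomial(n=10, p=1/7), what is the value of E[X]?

For X ~ Binomial(n=10, p=1/7), the expected value is:
E[X] = \frac{10}{7}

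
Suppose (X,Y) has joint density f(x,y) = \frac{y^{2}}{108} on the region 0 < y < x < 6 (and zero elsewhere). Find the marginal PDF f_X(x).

f_X(x) = ∫_0^x \frac{y^{2}}{108} dy = \frac{x^{3}}{324}
for 0 < x < 6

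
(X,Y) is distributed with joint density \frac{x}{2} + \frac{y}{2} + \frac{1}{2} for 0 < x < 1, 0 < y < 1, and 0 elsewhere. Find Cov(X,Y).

E[XY] = ∫∫ xy × f(x,y) dx dy = \frac{7}{24}
E[X] = \frac{13}{24}
E[Y] = \frac{13}{24}
Cov(X,Y) = E[XY] - E[X]E[Y] = - \frac{1}{576}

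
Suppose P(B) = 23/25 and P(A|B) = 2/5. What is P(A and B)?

By definition, P(A|B) = P(A ∩ B) / P(B)
So P(A ∩ B) = P(A|B) × P(B)
= 2/5 × 23/25
= 46/125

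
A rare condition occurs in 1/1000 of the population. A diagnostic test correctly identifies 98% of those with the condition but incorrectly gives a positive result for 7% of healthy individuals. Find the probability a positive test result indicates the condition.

Let D = the rare event, + = positive/flagged.
P(D) = 1/1000
P(+|D) = 98/100 = 49/50
P(+|D') = 7/100
P(+) = P(+|D)P(D) + P(+|D')P(D')
     = \frac{49}{50} × \frac{1}{1000} + \frac{7}{100} × \frac{999}{1000}
     = \frac{7091}{100000}
P(D|+) = P(+|D)P(D)/P(+) = \frac{14}{1013}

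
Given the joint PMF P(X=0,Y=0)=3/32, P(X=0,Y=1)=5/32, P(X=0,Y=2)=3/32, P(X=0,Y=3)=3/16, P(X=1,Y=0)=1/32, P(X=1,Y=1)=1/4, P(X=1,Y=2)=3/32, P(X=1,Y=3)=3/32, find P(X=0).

P(X=0) = P(X=0,Y=0) + P(X=0,Y=1) + P(X=0,Y=2) + P(X=0,Y=3)
= 3/32 + 5/32 + 3/32 + 3/16
= 17/32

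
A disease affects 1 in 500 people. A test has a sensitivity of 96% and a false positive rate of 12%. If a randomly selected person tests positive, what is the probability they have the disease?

Let D = the rare event, + = positive/flagged.
P(D) = 1/500
P(+|D) = 96/100 = 24/25
P(+|D') = 12/100 = 3/25
P(+) = P(+|D)P(D) + P(+|D')P(D')
     = \frac{24}{25} × \frac{1}{500} + \frac{3}{25} × \frac{499}{500}
     = \frac{1521}{12500}
P(D|+) = P(+|D)P(D)/P(+) = \frac{8}{507}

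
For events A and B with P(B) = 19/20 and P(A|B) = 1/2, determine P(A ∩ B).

By definition, P(A|B) = P(A ∩ B) / P(B)
So P(A ∩ B) = P(A|B) × P(B)
= 1/2 × 19/20
= 19/40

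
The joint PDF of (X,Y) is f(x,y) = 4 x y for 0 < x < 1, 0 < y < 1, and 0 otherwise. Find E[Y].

E[Y] = ∫_0^1 ∫_0^1 y × f(x,y) dx dy
= \frac{2}{3}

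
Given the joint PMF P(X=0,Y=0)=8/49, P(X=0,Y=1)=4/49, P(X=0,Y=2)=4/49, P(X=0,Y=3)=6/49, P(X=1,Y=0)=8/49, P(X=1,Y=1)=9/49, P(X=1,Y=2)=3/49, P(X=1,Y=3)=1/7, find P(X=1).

P(X=1) = P(X=1,Y=0) + P(X=1,Y=1) + P(X=1,Y=2) + P(X=1,Y=3)
= 8/49 + 9/49 + 3/49 + 1/7
= 27/49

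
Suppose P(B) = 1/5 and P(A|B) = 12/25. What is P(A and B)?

By definition, P(A|B) = P(A ∩ B) / P(B)
So P(A ∩ B) = P(A|B) × P(B)
= 12/25 × 1/5
= 12/125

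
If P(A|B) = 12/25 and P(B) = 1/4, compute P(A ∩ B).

By definition, P(A|B) = P(A ∩ B) / P(B)
So P(A ∩ B) = P(A|B) × P(B)
= 12/25 × 1/4
= 3/25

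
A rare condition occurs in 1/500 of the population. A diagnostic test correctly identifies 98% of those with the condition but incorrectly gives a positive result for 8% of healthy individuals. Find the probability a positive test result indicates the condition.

Let D = the rare event, + = positive/flagged.
P(D) = 1/500
P(+|D) = 98/100 = 49/50
P(+|D') = 8/100 = 2/25
P(+) = P(+|D)P(D) + P(+|D')P(D')
     = \frac{49}{50} × \frac{1}{500} + \frac{2}{25} × \frac{499}{500}
     = \frac{409}{5000}
P(D|+) = P(+|D)P(D)/P(+) = \frac{49}{2045}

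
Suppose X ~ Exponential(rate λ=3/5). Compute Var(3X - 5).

For X ~ Exponential(rate λ=3/5):
Var(X) = \frac{25}{9}
Var(3X - 5) = (3)² × Var(X) = 9 × \frac{25}{9} = 25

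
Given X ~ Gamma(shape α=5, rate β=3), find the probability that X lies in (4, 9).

P(4 < X < 9) = ∫_{4}^{9} f(x) dx
where f(x) = \frac{81 x^{4} e^{- 3 x}}{8}
= \frac{-206531 + 9896 e^{15}}{8 e^{27}}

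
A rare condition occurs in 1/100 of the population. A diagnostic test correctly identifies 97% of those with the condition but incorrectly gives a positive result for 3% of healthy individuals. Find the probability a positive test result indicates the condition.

Let D = the rare event, + = positive/flagged.
P(D) = 1/100
P(+|D) = 97/100
P(+|D') = 3/100
P(+) = P(+|D)P(D) + P(+|D')P(D')
     = \frac{97}{100} × \frac{1}{100} + \frac{3}{100} × \frac{99}{100}
     = \frac{197}{5000}
P(D|+) = P(+|D)P(D)/P(+) = \frac{97}{394}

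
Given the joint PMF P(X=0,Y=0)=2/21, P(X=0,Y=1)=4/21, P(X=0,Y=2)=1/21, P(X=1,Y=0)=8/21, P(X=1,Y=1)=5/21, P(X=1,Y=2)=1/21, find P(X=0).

P(X=0) = P(X=0,Y=0) + P(X=0,Y=1) + P(X=0,Y=2)
= 2/21 + 4/21 + 1/21
= 1/3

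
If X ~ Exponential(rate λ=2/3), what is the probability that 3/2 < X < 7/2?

P(3/2 < X < 7/2) = ∫_{3/2}^{7/2} f(x) dx
where f(x) = \frac{2 e^{- \frac{2 x}{3}}}{3}
= - \frac{1}{e^{\frac{7}{3}}} + e^{-1}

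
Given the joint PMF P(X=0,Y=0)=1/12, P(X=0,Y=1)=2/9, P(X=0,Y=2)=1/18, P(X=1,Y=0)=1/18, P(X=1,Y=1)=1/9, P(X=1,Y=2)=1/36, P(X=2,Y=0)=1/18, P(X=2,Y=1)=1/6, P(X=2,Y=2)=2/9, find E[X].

First find marginal of X:
P(X=0) = 13/36
P(X=1) = 7/36
P(X=2) = 4/9
E[X] = 0 × 13/36 + 1 × 7/36 + 2 × 4/9 = 13/12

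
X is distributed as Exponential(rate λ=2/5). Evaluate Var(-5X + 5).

For X ~ Exponential(rate λ=2/5):
Var(X) = \frac{25}{4}
Var(-5X + 5) = (-5)² × Var(X) = 25 × \frac{25}{4} = \frac{625}{4}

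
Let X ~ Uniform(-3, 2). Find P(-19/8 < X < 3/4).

P(-19/8 < X < 3/4) = ∫_{-19/8}^{3/4} f(x) dx
where f(x) = \frac{1}{5}
= \frac{5}{8}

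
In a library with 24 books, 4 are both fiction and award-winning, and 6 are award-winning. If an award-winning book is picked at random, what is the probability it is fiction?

P(A ∩ B) = 4/24 = 1/6
P(B) = 6/24 = 1/4
P(A|B) = P(A ∩ B) / P(B) = (1/6) / (1/4) = 2/3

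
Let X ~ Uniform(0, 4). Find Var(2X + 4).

For X ~ Uniform(0, 4):
Var(X) = \frac{4}{3}
Var(2X + 4) = (2)² × Var(X) = 4 × \frac{4}{3} = \frac{16}{3}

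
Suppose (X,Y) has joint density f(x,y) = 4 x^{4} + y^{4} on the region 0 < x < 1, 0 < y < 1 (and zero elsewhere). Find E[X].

E[X] = ∫_0^1 ∫_0^1 x × f(x,y) dy dx
= ∫_0^1 ∫_0^1 x × (4 x^{4} + y^{4}) dy dx
= \frac{23}{30}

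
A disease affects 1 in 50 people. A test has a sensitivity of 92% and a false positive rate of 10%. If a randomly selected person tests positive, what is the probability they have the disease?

Let D = the rare event, + = positive/flagged.
P(D) = 1/50
P(+|D) = 92/100 = 23/25
P(+|D') = 10/100 = 1/10
P(+) = P(+|D)P(D) + P(+|D')P(D')
     = \frac{23}{25} × \frac{1}{50} + \frac{1}{10} × \frac{49}{50}
     = \frac{291}{2500}
P(D|+) = P(+|D)P(D)/P(+) = \frac{46}{291}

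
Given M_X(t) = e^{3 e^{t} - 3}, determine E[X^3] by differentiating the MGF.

To find E[X^3], compute M^(3)(0):
M^(1)(t) = 3 e^{t} e^{3 e^{t} - 3}
M^(2)(t) = 9 e^{2 t} e^{3 e^{t} - 3} + 3 e^{t} e^{3 e^{t} - 3}
M^(3)(t) = 27 e^{3 t} e^{3 e^{t} - 3} + 27 e^{2 t} e^{3 e^{t} - 3} + 3 e^{t} e^{3 e^{t} - 3}
M^(3)(0) = 57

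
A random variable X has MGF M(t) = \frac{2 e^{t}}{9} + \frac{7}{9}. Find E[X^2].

To find E[X^2], compute M^(2)(0):
M^(1)(t) = \frac{2 e^{t}}{9}
M^(2)(t) = \frac{2 e^{t}}{9}
M^(2)(0) = \frac{2}{9}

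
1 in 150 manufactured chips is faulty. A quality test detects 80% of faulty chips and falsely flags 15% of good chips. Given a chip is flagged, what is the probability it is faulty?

Let D = the rare event, + = positive/flagged.
P(D) = 1/150
P(+|D) = 80/100 = 4/5
P(+|D') = 15/100 = 3/20
P(+) = P(+|D)P(D) + P(+|D')P(D')
     = \frac{4}{5} × \frac{1}{150} + \frac{3}{20} × \frac{149}{150}
     = \frac{463}{3000}
P(D|+) = P(+|D)P(D)/P(+) = \frac{16}{463}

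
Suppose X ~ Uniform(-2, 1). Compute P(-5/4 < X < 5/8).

P(-5/4 < X < 5/8) = ∫_{-5/4}^{5/8} f(x) dx
where f(x) = \frac{1}{3}
= \frac{5}{8}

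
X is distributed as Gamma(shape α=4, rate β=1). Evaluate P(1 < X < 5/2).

P(1 < X < 5/2) = ∫_{1}^{5/2} f(x) dx
where f(x) = \frac{x^{3} e^{- x}}{6}
= - \frac{443}{48 e^{\frac{5}{2}}} + \frac{8}{3 e}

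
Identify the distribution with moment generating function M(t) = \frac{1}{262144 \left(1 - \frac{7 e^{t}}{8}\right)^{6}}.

The MGF M(t) = \frac{1}{262144 \left(1 - \frac{7 e^{t}}{8}\right)^{6}} is the standard form for the NegativeBinomial distribution.
Comparing with the known MGF formula identifies: NegBin(r=6, p=1/8), X = failures before r-th success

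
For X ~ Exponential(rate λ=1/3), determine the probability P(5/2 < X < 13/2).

P(5/2 < X < 13/2) = ∫_{5/2}^{13/2} f(x) dx
where f(x) = \frac{e^{- \frac{x}{3}}}{3}
= - \frac{1 - e^{\frac{4}{3}}}{e^{\frac{13}{6}}}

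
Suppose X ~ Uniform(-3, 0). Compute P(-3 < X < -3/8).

P(-3 < X < -3/8) = ∫_{-3}^{-3/8} f(x) dx
where f(x) = \frac{1}{3}
= \frac{7}{8}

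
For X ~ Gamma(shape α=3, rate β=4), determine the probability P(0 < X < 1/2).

P(0 < X < 1/2) = ∫_{0}^{1/2} f(x) dx
where f(x) = 32 x^{2} e^{- 4 x}
= 1 - \frac{5}{e^{2}}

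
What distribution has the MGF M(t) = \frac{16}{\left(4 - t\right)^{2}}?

The MGF M(t) = \frac{16}{\left(4 - t\right)^{2}} is the standard form for the Gamma distribution.
Comparing with the known MGF formula identifies: Gamma(shape α=2, rate β=4)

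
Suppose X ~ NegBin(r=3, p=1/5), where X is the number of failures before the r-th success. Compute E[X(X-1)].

E[X(X-1)] = E[X² - X] = E[X²] - E[X]
E[X] = 12
E[X²] = Var(X) + (E[X])² = 60 + (12)² = 204
E[X(X-1)] = 204 - 12 = 192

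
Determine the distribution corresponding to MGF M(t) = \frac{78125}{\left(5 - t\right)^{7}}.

The MGF M(t) = \frac{78125}{\left(5 - t\right)^{7}} is the standard form for the Gamma distribution.
Comparing with the known MGF formula identifies: Gamma(shape α=7, rate β=5)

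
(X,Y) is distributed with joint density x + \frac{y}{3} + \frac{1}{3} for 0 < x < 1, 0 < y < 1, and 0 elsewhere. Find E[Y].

E[Y] = ∫_0^1 ∫_0^1 y × f(x,y) dx dy
= \frac{19}{36}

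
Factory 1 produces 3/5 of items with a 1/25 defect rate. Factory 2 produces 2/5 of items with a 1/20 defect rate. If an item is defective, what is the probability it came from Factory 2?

Using Bayes' theorem:
P(F1) = 3/5, P(D|F1) = 1/25
P(F2) = 2/5, P(D|F2) = 1/20
P(D) = P(D|F1)P(F1) + P(D|F2)P(F2)
     = \frac{11}{250}
P(F2|D) = P(D|F2)P(F2) / P(D)
= \frac{5}{11}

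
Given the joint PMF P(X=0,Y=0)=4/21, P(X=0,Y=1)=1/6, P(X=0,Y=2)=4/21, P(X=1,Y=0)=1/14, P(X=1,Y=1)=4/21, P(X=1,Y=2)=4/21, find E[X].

First find marginal of X:
P(X=0) = 23/42
P(X=1) = 19/42
E[X] = 0 × 23/42 + 1 × 19/42 = 19/42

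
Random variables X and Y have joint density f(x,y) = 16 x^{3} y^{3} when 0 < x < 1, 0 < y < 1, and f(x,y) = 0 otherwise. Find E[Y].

E[Y] = ∫_0^1 ∫_0^1 y × f(x,y) dx dy
= \frac{4}{5}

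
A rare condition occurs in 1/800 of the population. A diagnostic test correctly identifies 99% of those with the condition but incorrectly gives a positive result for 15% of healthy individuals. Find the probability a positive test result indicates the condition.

Let D = the rare event, + = positive/flagged.
P(D) = 1/800
P(+|D) = 99/100
P(+|D') = 15/100 = 3/20
P(+) = P(+|D)P(D) + P(+|D')P(D')
     = \frac{99}{100} × \frac{1}{800} + \frac{3}{20} × \frac{799}{800}
     = \frac{3021}{20000}
P(D|+) = P(+|D)P(D)/P(+) = \frac{33}{4028}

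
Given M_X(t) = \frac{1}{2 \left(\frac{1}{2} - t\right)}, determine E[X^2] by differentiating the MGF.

To find E[X^2], compute M^(2)(0):
M^(1)(t) = \frac{1}{2 \left(\frac{1}{2} - t\right)^{2}}
M^(2)(t) = \frac{1}{\left(\frac{1}{2} - t\right)^{3}}
M^(2)(0) = 8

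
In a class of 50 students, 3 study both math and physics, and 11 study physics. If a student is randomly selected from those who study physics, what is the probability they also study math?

P(A ∩ B) = 3/50
P(B) = 11/50
P(A|B) = P(A ∩ B) / P(B) = (3/50) / (11/50) = 3/11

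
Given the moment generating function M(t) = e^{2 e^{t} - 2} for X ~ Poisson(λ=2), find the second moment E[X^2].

To find E[X^2], compute M^(2)(0):
M^(1)(t) = 2 e^{t} e^{2 e^{t} - 2}
M^(2)(t) = 4 e^{2 t} e^{2 e^{t} - 2} + 2 e^{t} e^{2 e^{t} - 2}
M^(2)(0) = 6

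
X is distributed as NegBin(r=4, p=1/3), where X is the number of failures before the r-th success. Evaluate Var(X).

For X ~ NegBin(r=4, p=1/3), where X is the number of failures before the r-th success:
Var(X) = 24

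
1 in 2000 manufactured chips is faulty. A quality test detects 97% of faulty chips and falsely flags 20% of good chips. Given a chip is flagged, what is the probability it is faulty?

Let D = the rare event, + = positive/flagged.
P(D) = 1/2000
P(+|D) = 97/100
P(+|D') = 20/100 = 1/5
P(+) = P(+|D)P(D) + P(+|D')P(D')
     = \frac{97}{100} × \frac{1}{2000} + \frac{1}{5} × \frac{1999}{2000}
     = \frac{40077}{200000}
P(D|+) = P(+|D)P(D)/P(+) = \frac{97}{40077}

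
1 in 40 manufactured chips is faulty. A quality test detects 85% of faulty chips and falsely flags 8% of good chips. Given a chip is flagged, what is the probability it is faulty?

Let D = the rare event, + = positive/flagged.
P(D) = 1/40
P(+|D) = 85/100 = 17/20
P(+|D') = 8/100 = 2/25
P(+) = P(+|D)P(D) + P(+|D')P(D')
     = \frac{17}{20} × \frac{1}{40} + \frac{2}{25} × \frac{39}{40}
     = \frac{397}{4000}
P(D|+) = P(+|D)P(D)/P(+) = \frac{85}{397}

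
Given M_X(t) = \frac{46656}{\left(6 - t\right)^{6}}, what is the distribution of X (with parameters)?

The MGF M(t) = \frac{46656}{\left(6 - t\right)^{6}} is the standard form for the Gamma distribution.
Comparing with the known MGF formula identifies: Gamma(shape α=6, rate β=6)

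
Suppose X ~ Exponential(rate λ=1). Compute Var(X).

For X ~ Exponential(rate λ=1):
Var(X) = 1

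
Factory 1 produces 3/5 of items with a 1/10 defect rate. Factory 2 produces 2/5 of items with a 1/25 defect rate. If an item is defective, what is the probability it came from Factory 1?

Using Bayes' theorem:
P(F1) = 3/5, P(D|F1) = 1/10
P(F2) = 2/5, P(D|F2) = 1/25
P(D) = P(D|F1)P(F1) + P(D|F2)P(F2)
     = \frac{19}{250}
P(F1|D) = P(D|F1)P(F1) / P(D)
= \frac{15}{19}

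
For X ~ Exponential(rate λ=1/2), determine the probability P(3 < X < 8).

P(3 < X < 8) = ∫_{3}^{8} f(x) dx
where f(x) = \frac{e^{- \frac{x}{2}}}{2}
= - \frac{1}{e^{4}} + e^{- \frac{3}{2}}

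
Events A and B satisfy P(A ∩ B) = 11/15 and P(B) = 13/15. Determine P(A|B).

P(A|B) = P(A ∩ B) / P(B)
= (11/15) / (13/15)
= 11/13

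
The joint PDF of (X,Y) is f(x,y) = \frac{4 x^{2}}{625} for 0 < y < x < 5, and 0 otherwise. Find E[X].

f_X(x) = ∫_0^x \frac{4 x^{2}}{625} dy = \frac{4 x^{3}}{625}
E[X] = ∫_0^5 x × (\frac{4 x^{3}}{625}) dx = 4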